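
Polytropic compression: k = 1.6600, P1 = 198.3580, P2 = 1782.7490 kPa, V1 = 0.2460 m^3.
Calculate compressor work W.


(k-1)/k = 0.3976
(P2/P1)^exp = 2.3942
W = 2.5152 * 198.3580 * 0.2460 * (2.3942 - 1) = 171.1080 kJ

171.1080 kJ


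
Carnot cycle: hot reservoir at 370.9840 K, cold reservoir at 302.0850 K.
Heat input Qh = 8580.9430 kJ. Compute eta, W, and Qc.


eta = 1 - 302.0850/370.9840 = 0.1857
W = 0.1857 * 8580.9430 = 1593.6493 kJ
Qc = 8580.9430 - 1593.6493 = 6987.2937 kJ

eta = 18.5720%, W = 1593.6493 kJ, Qc = 6987.2937 kJ


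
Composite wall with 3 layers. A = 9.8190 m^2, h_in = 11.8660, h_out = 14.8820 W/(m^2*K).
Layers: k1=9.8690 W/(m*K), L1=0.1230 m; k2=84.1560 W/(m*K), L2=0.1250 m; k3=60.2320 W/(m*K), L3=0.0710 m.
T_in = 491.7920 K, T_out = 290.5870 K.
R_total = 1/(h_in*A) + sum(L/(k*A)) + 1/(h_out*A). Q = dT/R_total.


R_conv_in = 1/(11.8660*9.8190) = 0.0086
R_1 = 0.1230/(9.8690*9.8190) = 0.0013
R_2 = 0.1250/(84.1560*9.8190) = 0.0002
R_3 = 0.0710/(60.2320*9.8190) = 0.0001
R_conv_out = 1/(14.8820*9.8190) = 0.0068
R_total = 0.0170 K/W
Q = 201.2050 / 0.0170 = 11858.7449 W

R_total = 0.0170 K/W, Q = 11858.7449 W


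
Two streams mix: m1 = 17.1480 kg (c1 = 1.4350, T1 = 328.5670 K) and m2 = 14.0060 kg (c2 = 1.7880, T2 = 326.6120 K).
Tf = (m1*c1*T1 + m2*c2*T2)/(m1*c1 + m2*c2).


num = 16264.4285
den = 49.6501
Tf = 327.5809 K

327.5809 K


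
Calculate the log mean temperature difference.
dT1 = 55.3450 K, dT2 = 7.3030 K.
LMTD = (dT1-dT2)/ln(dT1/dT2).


dT1/dT2 = 7.5784
ln(dT1/dT2) = 2.0253
LMTD = 48.0420 / 2.0253 = 23.7209 K

23.7209 K


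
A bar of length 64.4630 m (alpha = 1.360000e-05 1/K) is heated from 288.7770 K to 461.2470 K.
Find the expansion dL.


dT = 172.4700 K
dL = 1.360000e-05 * 64.4630 * 172.4700 = 0.151204 m
L_final = 64.614204 m

dL = 0.151204 m


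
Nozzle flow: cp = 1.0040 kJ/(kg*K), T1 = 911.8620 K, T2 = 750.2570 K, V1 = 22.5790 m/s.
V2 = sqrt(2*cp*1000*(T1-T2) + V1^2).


dT = 161.6050 K
2*cp*1000*dT = 324502.8400
V1^2 = 509.8112
V2 = sqrt(325012.6512) = 570.0988 m/s

570.0988 m/s


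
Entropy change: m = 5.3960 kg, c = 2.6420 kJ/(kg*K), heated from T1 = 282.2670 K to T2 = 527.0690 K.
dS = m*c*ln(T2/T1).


T2/T1 = 1.8673
ln(T2/T1) = 0.6245
dS = 5.3960 * 2.6420 * 0.6245 = 8.9027 kJ/K

8.9027 kJ/K


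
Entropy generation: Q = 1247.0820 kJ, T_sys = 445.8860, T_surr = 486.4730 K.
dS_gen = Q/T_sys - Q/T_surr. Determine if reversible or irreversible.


dS_sys = 1247.0820/445.8860 = 2.7969 kJ/K
dS_surr = -1247.0820/486.4730 = -2.5635 kJ/K
dS_gen = 2.7969 - 2.5635 = 0.2333 kJ/K (irreversible)

dS_gen = 0.2333 kJ/K, irreversible


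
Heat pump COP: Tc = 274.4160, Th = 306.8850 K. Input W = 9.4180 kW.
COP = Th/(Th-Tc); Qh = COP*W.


COP = 306.8850 / 32.4690 = 9.4516
Qh = 9.4516 * 9.4180 = 89.0155 kW

COP = 9.4516, Qh = 89.0155 kW


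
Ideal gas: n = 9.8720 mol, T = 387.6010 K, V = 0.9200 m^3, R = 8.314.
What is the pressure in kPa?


P = nRT/V = 9.8720 * 8.314 * 387.6010 / 0.9200
= 31812.6653 / 0.9200 = 34578.9840 Pa = 34.5790 kPa

34.5790 kPa


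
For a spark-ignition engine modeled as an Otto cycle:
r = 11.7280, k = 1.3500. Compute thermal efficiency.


r^(k-1) = 2.3672
eta = 1 - 1/2.3672 = 0.5776 = 57.7554%

57.7554%


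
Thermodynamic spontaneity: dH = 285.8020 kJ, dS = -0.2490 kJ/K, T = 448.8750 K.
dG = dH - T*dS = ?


T*dS = 448.8750 * -0.2490 = -111.7699 kJ
dG = 285.8020 + 111.7699 = 397.5719 kJ (non-spontaneous)

dG = 397.5719 kJ, non-spontaneous


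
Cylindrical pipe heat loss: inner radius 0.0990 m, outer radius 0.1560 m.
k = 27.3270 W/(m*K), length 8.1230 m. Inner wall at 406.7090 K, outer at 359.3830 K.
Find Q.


dT = 47.3260 K
ln(ro/ri) = 0.4547
Q = 2*pi*27.3270*8.1230*47.3260 / 0.4547 = 145153.8604 W

145153.8604 W


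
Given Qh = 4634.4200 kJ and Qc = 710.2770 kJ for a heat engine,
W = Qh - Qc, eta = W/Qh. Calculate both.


W = 4634.4200 - 710.2770 = 3924.1430 kJ
eta = 3924.1430 / 4634.4200 = 0.8467 = 84.6739%

W = 3924.1430 kJ, eta = 84.6739%


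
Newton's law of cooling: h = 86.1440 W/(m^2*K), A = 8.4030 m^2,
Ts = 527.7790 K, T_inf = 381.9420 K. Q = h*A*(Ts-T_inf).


dT = 145.8370 K
Q = 86.1440 * 8.4030 * 145.8370 = 105566.7422 W

105566.7422 W


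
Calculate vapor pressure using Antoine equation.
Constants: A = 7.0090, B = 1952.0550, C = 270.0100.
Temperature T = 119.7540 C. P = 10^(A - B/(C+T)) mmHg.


C+T = 389.7640
B/(C+T) = 5.0083
log10(P) = 7.0090 - 5.0083 = 2.0007
P = 10^2.0007 = 100.1613 mmHg

100.1613 mmHg


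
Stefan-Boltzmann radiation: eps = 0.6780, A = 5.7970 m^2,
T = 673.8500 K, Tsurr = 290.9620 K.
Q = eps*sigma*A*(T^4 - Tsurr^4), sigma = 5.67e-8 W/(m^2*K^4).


T^4 = 2.0618e+11
Tsurr^4 = 7.1671e+09
Q = 0.6780 * 5.67e-8 * 5.7970 * 1.9902e+11 = 44351.0441 W

44351.0441 W


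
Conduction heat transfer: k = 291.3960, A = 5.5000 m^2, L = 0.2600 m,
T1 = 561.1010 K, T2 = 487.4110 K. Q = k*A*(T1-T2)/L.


dT = 73.6900 K
Q = 291.3960 * 5.5000 * 73.6900 / 0.2600 = 454235.9301 W

454235.9301 W


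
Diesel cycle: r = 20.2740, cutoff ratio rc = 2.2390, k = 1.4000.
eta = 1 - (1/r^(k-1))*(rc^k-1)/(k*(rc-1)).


r^(k-1) = 3.3325
rc^k = 3.0908
eta = 0.6383 = 63.8303%

63.8303%


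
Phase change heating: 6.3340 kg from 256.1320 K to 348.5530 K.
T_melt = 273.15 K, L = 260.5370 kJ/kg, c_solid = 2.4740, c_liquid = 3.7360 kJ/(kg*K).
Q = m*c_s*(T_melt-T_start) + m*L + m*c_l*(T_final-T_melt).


Q1 (sensible, solid) = 6.3340 * 2.4740 * 17.0180 = 266.6774 kJ
Q2 (latent) = 6.3340 * 260.5370 = 1650.2414 kJ
Q3 (sensible, liquid) = 6.3340 * 3.7360 * 75.4030 = 1784.3233 kJ
Q_total = 3701.2421 kJ

3701.2421 kJ


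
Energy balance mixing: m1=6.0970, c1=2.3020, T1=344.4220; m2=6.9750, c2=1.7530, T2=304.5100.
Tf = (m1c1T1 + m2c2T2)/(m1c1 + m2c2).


num = 8557.3611
den = 26.2625
Tf = 325.8399 K

325.8399 K


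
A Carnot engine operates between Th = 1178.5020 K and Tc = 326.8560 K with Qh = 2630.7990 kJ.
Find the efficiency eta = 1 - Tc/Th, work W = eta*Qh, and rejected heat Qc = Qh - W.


eta = 1 - 326.8560/1178.5020 = 0.7227
W = 0.7227 * 2630.7990 = 1901.1503 kJ
Qc = 2630.7990 - 1901.1503 = 729.6487 kJ

eta = 72.2651%, W = 1901.1503 kJ, Qc = 729.6487 kJ


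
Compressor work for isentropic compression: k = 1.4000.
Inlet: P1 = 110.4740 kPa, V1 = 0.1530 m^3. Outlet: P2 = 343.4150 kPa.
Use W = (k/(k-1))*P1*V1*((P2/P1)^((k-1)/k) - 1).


(k-1)/k = 0.2857
(P2/P1)^exp = 1.3827
W = 3.5000 * 110.4740 * 0.1530 * (1.3827 - 1) = 22.6407 kJ

22.6407 kJ


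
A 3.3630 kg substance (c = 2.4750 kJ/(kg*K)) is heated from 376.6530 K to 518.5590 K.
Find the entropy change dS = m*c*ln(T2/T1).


T2/T1 = 1.3768
ln(T2/T1) = 0.3197
dS = 3.3630 * 2.4750 * 0.3197 = 2.6612 kJ/K

2.6612 kJ/K


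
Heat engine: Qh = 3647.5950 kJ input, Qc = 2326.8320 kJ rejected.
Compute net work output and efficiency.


W = 3647.5950 - 2326.8320 = 1320.7630 kJ
eta = 1320.7630 / 3647.5950 = 0.3621 = 36.2091%

W = 1320.7630 kJ, eta = 36.2091%


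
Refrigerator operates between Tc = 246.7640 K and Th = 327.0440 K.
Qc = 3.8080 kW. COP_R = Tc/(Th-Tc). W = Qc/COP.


COP = 246.7640 / 80.2800 = 3.0738
W = 3.8080 / 3.0738 = 1.2389 kW

COP = 3.0738, W = 1.2389 kW


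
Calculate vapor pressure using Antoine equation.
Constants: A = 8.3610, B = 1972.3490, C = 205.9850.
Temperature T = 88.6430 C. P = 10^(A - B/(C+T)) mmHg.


C+T = 294.6280
B/(C+T) = 6.6944
log10(P) = 8.3610 - 6.6944 = 1.6666
P = 10^1.6666 = 46.4119 mmHg

46.4119 mmHg


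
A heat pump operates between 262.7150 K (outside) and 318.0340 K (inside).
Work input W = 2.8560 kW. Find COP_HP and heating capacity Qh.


COP = 318.0340 / 55.3190 = 5.7491
Qh = 5.7491 * 2.8560 = 16.4194 kW

COP = 5.7491, Qh = 16.4194 kW


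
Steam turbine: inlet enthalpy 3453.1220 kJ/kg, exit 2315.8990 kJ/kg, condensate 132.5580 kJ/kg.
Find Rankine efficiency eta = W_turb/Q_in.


W = 1137.2230 kJ/kg
Q_in = 3320.5640 kJ/kg
eta = 0.3425 = 34.2479%

eta = 34.2479%


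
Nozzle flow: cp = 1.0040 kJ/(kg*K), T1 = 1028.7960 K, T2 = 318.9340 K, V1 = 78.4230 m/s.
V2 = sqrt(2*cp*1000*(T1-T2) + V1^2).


dT = 709.8620 K
2*cp*1000*dT = 1425402.8960
V1^2 = 6150.1669
V2 = sqrt(1431553.0629) = 1196.4753 m/s

1196.4753 m/s


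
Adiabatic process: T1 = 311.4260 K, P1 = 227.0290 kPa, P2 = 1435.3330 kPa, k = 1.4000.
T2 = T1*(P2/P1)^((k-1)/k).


(k-1)/k = 0.2857
(P2/P1)^exp = 1.6936
T2 = 311.4260 * 1.6936 = 527.4427 K

527.4427 K


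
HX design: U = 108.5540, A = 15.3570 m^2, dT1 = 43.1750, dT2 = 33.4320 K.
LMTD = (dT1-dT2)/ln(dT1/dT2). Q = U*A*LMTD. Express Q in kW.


LMTD = 38.0961 K
Q = 108.5540 * 15.3570 * 38.0961 = 63508.5948 W = 63.5086 kW

63.5086 kW


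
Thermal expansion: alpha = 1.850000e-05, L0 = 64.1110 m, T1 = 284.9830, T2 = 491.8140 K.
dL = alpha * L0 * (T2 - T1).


dT = 206.8310 K
dL = 1.850000e-05 * 64.1110 * 206.8310 = 0.245313 m
L_final = 64.356313 m

dL = 0.245313 m


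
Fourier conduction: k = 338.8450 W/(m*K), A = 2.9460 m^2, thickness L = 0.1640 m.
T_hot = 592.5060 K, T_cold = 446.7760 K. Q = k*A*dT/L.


dT = 145.7300 K
Q = 338.8450 * 2.9460 * 145.7300 / 0.1640 = 887031.2923 W

887031.2923 W


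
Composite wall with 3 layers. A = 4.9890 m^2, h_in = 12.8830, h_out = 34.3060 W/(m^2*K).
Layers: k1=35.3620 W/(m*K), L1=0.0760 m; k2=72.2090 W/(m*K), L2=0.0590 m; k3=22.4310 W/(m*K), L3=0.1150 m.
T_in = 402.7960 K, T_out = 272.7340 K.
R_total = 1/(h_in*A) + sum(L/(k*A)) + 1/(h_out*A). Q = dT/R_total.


R_conv_in = 1/(12.8830*4.9890) = 0.0156
R_1 = 0.0760/(35.3620*4.9890) = 0.0004
R_2 = 0.0590/(72.2090*4.9890) = 0.0002
R_3 = 0.1150/(22.4310*4.9890) = 0.0010
R_conv_out = 1/(34.3060*4.9890) = 0.0058
R_total = 0.0230 K/W
Q = 130.0620 / 0.0230 = 5649.0998 W

R_total = 0.0230 K/W, Q = 5649.0998 W


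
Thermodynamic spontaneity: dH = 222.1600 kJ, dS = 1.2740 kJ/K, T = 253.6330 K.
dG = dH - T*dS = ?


T*dS = 253.6330 * 1.2740 = 323.1284 kJ
dG = 222.1600 - 323.1284 = -100.9684 kJ (spontaneous)

dG = -100.9684 kJ, spontaneous


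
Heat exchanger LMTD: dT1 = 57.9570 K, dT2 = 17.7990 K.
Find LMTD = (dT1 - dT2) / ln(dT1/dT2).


dT1/dT2 = 3.2562
ln(dT1/dT2) = 1.1806
LMTD = 40.1580 / 1.1806 = 34.0161 K

34.0161 K


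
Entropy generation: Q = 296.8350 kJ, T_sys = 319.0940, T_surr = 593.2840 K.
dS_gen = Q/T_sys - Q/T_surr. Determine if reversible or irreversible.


dS_sys = 296.8350/319.0940 = 0.9302 kJ/K
dS_surr = -296.8350/593.2840 = -0.5003 kJ/K
dS_gen = 0.9302 - 0.5003 = 0.4299 kJ/K (irreversible)

dS_gen = 0.4299 kJ/K, irreversible


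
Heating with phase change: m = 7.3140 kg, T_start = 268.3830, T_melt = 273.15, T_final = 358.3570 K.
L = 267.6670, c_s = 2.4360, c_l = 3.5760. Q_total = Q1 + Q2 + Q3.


Q1 (sensible, solid) = 7.3140 * 2.4360 * 4.7670 = 84.9332 kJ
Q2 (latent) = 7.3140 * 267.6670 = 1957.7164 kJ
Q3 (sensible, liquid) = 7.3140 * 3.5760 * 85.2070 = 2228.5775 kJ
Q_total = 4271.2271 kJ

4271.2271 kJ


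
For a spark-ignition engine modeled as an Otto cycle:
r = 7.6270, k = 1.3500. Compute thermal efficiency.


r^(k-1) = 2.0362
eta = 1 - 1/2.0362 = 0.5089 = 50.8893%

50.8893%


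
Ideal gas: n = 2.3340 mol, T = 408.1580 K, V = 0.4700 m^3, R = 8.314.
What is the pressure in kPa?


P = nRT/V = 2.3340 * 8.314 * 408.1580 / 0.4700
= 7920.2554 / 0.4700 = 16851.6072 Pa = 16.8516 kPa

16.8516 kPa


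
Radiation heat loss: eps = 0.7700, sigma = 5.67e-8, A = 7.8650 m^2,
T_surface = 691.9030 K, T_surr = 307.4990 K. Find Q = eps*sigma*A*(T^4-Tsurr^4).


T^4 = 2.2918e+11
Tsurr^4 = 8.9408e+09
Q = 0.7700 * 5.67e-8 * 7.8650 * 2.2024e+11 = 75626.0648 W

75626.0648 W


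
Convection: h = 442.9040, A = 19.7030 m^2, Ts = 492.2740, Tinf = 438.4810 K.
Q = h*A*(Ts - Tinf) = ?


dT = 53.7930 K
Q = 442.9040 * 19.7030 * 53.7930 = 469426.6324 W

469426.6324 W


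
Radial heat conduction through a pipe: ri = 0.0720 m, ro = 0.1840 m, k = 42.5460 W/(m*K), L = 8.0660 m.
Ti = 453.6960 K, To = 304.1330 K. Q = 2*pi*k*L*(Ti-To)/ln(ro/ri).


dT = 149.5630 K
ln(ro/ri) = 0.9383
Q = 2*pi*42.5460*8.0660*149.5630 / 0.9383 = 343710.9169 W

343710.9169 W


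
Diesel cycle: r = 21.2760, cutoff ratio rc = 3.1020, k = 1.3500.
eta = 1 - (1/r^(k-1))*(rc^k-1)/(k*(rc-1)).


r^(k-1) = 2.9158
rc^k = 4.6102
eta = 0.5637 = 56.3686%

56.3686%


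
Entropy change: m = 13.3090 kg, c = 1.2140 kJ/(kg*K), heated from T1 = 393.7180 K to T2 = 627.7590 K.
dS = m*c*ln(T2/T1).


T2/T1 = 1.5944
ln(T2/T1) = 0.4665
dS = 13.3090 * 1.2140 * 0.4665 = 7.5376 kJ/K

7.5376 kJ/K


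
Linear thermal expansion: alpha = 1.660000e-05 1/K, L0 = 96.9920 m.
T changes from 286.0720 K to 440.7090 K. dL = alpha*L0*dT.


dT = 154.6370 K
dL = 1.660000e-05 * 96.9920 * 154.6370 = 0.248976 m
L_final = 97.240976 m

dL = 0.248976 m


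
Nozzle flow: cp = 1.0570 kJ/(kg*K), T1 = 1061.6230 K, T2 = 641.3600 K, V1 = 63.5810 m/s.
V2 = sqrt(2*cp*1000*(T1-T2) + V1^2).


dT = 420.2630 K
2*cp*1000*dT = 888435.9820
V1^2 = 4042.5436
V2 = sqrt(892478.5256) = 944.7108 m/s

944.7108 m/s


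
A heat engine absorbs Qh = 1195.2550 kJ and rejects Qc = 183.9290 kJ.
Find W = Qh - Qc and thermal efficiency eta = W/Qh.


W = 1195.2550 - 183.9290 = 1011.3260 kJ
eta = 1011.3260 / 1195.2550 = 0.8461 = 84.6117%

W = 1011.3260 kJ, eta = 84.6117%


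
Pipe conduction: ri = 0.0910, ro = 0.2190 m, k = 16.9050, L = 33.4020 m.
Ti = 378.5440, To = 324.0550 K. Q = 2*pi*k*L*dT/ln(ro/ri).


dT = 54.4890 K
ln(ro/ri) = 0.8782
Q = 2*pi*16.9050*33.4020*54.4890 / 0.8782 = 220128.8047 W

220128.8047 W


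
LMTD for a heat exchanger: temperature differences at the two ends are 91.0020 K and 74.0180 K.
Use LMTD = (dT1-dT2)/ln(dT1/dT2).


dT1/dT2 = 1.2295
ln(dT1/dT2) = 0.2066
LMTD = 16.9840 / 0.2066 = 82.2178 K

82.2178 K


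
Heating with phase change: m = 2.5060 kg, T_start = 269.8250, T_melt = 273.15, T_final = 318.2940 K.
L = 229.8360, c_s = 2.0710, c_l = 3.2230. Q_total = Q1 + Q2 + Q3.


Q1 (sensible, solid) = 2.5060 * 2.0710 * 3.3250 = 17.2565 kJ
Q2 (latent) = 2.5060 * 229.8360 = 575.9690 kJ
Q3 (sensible, liquid) = 2.5060 * 3.2230 * 45.1440 = 364.6208 kJ
Q_total = 957.8463 kJ

957.8463 kJ


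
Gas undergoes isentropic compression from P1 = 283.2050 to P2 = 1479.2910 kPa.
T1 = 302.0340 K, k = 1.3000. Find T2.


(k-1)/k = 0.2308
(P2/P1)^exp = 1.4645
T2 = 302.0340 * 1.4645 = 442.3207 K

442.3207 K


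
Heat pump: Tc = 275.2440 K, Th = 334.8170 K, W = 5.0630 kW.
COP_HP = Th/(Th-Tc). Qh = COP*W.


COP = 334.8170 / 59.5730 = 5.6203
Qh = 5.6203 * 5.0630 = 28.4555 kW

COP = 5.6203, Qh = 28.4555 kW


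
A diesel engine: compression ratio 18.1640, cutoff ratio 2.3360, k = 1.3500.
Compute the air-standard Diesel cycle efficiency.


r^(k-1) = 2.7588
rc^k = 3.1437
eta = 0.5692 = 56.9180%

56.9180%


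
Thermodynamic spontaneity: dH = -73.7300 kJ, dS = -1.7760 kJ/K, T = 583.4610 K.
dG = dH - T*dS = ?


T*dS = 583.4610 * -1.7760 = -1036.2267 kJ
dG = -73.7300 + 1036.2267 = 962.4967 kJ (non-spontaneous)

dG = 962.4967 kJ, non-spontaneous


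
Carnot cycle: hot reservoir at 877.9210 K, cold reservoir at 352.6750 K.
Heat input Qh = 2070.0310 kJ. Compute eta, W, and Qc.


eta = 1 - 352.6750/877.9210 = 0.5983
W = 0.5983 * 2070.0310 = 1238.4662 kJ
Qc = 2070.0310 - 1238.4662 = 831.5648 kJ

eta = 59.8284%, W = 1238.4662 kJ, Qc = 831.5648 kJ


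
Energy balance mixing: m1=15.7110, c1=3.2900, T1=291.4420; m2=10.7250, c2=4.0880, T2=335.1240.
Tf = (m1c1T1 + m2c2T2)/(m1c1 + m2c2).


num = 29757.5105
den = 95.5330
Tf = 311.4894 K

311.4894 K


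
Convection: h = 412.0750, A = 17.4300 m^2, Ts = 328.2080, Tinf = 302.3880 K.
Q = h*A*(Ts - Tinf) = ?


dT = 25.8200 K
Q = 412.0750 * 17.4300 * 25.8200 = 185451.3044 W

185451.3044 W


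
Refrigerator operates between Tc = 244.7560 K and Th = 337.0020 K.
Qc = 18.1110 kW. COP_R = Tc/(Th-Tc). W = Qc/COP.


COP = 244.7560 / 92.2460 = 2.6533
W = 18.1110 / 2.6533 = 6.8258 kW

COP = 2.6533, W = 6.8258 kW


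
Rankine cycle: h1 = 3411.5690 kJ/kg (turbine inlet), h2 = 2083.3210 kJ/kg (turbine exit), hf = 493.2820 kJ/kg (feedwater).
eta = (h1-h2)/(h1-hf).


W = 1328.2480 kJ/kg
Q_in = 2918.2870 kJ/kg
eta = 0.4551 = 45.5146%

eta = 45.5146%


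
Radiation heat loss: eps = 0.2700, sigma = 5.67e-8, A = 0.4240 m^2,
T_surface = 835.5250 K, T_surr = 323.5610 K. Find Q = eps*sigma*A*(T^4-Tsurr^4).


T^4 = 4.8735e+11
Tsurr^4 = 1.0960e+10
Q = 0.2700 * 5.67e-8 * 0.4240 * 4.7639e+11 = 3092.2297 W

3092.2297 W


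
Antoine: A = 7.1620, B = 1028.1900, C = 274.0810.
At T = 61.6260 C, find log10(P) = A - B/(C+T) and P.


C+T = 335.7070
B/(C+T) = 3.0628
log10(P) = 7.1620 - 3.0628 = 4.0992
P = 10^4.0992 = 12567.2402 mmHg

12567.2402 mmHg


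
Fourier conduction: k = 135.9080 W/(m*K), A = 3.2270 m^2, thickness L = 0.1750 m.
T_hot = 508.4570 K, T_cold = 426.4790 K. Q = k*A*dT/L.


dT = 81.9780 K
Q = 135.9080 * 3.2270 * 81.9780 / 0.1750 = 205448.6335 W

205448.6335 W


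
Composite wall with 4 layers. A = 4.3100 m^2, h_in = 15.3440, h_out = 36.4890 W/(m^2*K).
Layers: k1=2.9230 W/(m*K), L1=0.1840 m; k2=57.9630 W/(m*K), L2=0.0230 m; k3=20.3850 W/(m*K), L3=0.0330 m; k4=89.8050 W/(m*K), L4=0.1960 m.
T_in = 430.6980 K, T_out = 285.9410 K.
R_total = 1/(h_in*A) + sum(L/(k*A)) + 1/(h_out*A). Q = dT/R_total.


R_conv_in = 1/(15.3440*4.3100) = 0.0151
R_1 = 0.1840/(2.9230*4.3100) = 0.0146
R_2 = 0.0230/(57.9630*4.3100) = 9.2066e-05
R_3 = 0.0330/(20.3850*4.3100) = 0.0004
R_4 = 0.1960/(89.8050*4.3100) = 0.0005
R_conv_out = 1/(36.4890*4.3100) = 0.0064
R_total = 0.0371 K/W
Q = 144.7570 / 0.0371 = 3906.1115 W

R_total = 0.0371 K/W, Q = 3906.1115 W


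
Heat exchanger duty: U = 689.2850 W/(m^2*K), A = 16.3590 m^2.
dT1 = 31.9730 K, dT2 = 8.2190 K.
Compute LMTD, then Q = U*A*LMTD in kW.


LMTD = 17.4862 K
Q = 689.2850 * 16.3590 * 17.4862 = 197174.5381 W = 197.1745 kW

197.1745 kW


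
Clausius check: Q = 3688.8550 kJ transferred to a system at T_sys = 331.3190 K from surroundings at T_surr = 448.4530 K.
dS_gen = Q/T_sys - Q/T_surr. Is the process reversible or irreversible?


dS_sys = 3688.8550/331.3190 = 11.1338 kJ/K
dS_surr = -3688.8550/448.4530 = -8.2257 kJ/K
dS_gen = 11.1338 - 8.2257 = 2.9081 kJ/K (irreversible)

dS_gen = 2.9081 kJ/K, irreversible


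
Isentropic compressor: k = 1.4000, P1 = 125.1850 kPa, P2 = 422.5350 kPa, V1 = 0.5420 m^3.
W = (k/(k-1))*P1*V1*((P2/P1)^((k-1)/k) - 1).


(k-1)/k = 0.2857
(P2/P1)^exp = 1.4156
W = 3.5000 * 125.1850 * 0.5420 * (1.4156 - 1) = 98.6991 kJ

98.6991 kJ


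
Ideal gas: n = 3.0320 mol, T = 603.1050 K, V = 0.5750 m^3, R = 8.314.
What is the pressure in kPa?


P = nRT/V = 3.0320 * 8.314 * 603.1050 / 0.5750
= 15203.0998 / 0.5750 = 26440.1735 Pa = 26.4402 kPa

26.4402 kPa


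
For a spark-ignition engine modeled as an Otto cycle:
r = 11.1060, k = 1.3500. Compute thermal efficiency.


r^(k-1) = 2.3224
eta = 1 - 1/2.3224 = 0.5694 = 56.9419%

56.9419%


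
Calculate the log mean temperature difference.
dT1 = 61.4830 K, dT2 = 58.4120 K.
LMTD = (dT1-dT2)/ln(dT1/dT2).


dT1/dT2 = 1.0526
ln(dT1/dT2) = 0.0512
LMTD = 3.0710 / 0.0512 = 59.9344 K

59.9344 K


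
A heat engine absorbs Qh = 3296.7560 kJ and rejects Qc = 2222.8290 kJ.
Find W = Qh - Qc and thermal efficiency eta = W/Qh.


W = 3296.7560 - 2222.8290 = 1073.9270 kJ
eta = 1073.9270 / 3296.7560 = 0.3258 = 32.5753%

W = 1073.9270 kJ, eta = 32.5753%


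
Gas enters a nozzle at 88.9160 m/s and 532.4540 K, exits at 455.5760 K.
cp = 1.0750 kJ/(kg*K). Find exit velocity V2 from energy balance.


dT = 76.8780 K
2*cp*1000*dT = 165287.7000
V1^2 = 7906.0551
V2 = sqrt(173193.7551) = 416.1655 m/s

416.1655 m/s


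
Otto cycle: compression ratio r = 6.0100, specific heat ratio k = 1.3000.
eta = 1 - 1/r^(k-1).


r^(k-1) = 1.7126
eta = 1 - 1/1.7126 = 0.4161 = 41.6101%

41.6101%


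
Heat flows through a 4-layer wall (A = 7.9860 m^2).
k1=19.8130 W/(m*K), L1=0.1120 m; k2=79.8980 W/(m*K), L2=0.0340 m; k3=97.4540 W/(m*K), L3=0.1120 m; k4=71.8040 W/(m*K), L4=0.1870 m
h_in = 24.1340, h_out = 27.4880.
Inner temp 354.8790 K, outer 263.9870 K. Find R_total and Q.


R_conv_in = 1/(24.1340*7.9860) = 0.0052
R_1 = 0.1120/(19.8130*7.9860) = 0.0007
R_2 = 0.0340/(79.8980*7.9860) = 5.3286e-05
R_3 = 0.1120/(97.4540*7.9860) = 0.0001
R_4 = 0.1870/(71.8040*7.9860) = 0.0003
R_conv_out = 1/(27.4880*7.9860) = 0.0046
R_total = 0.0110 K/W
Q = 90.8920 / 0.0110 = 8281.6888 W

R_total = 0.0110 K/W, Q = 8281.6888 W


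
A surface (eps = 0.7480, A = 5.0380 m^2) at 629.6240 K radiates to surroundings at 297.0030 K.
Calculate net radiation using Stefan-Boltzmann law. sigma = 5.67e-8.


T^4 = 1.5715e+11
Tsurr^4 = 7.7811e+09
Q = 0.7480 * 5.67e-8 * 5.0380 * 1.4937e+11 = 31916.4184 W

31916.4184 W


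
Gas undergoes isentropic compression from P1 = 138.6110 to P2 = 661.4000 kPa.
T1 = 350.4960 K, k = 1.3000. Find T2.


(k-1)/k = 0.2308
(P2/P1)^exp = 1.4342
T2 = 350.4960 * 1.4342 = 502.6879 K

502.6879 K


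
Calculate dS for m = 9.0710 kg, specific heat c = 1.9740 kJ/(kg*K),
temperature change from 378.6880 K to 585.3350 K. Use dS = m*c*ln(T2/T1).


T2/T1 = 1.5457
ln(T2/T1) = 0.4355
dS = 9.0710 * 1.9740 * 0.4355 = 7.7976 kJ/K

7.7976 kJ/K


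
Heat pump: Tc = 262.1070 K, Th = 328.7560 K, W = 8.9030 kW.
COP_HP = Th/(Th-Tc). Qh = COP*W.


COP = 328.7560 / 66.6490 = 4.9326
Qh = 4.9326 * 8.9030 = 43.9154 kW

COP = 4.9326, Qh = 43.9154 kW


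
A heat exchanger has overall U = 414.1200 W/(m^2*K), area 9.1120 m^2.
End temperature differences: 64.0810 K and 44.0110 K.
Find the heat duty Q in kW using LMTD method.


LMTD = 53.4191 K
Q = 414.1200 * 9.1120 * 53.4191 = 201574.9186 W = 201.5749 kW

201.5749 kW


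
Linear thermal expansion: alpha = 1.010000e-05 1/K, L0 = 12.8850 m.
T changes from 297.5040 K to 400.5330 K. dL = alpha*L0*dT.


dT = 103.0290 K
dL = 1.010000e-05 * 12.8850 * 103.0290 = 0.013408 m
L_final = 12.898408 m

dL = 0.013408 m


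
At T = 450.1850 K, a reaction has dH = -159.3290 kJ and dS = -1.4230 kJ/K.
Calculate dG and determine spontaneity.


T*dS = 450.1850 * -1.4230 = -640.6133 kJ
dG = -159.3290 + 640.6133 = 481.2843 kJ (non-spontaneous)

dG = 481.2843 kJ, non-spontaneous


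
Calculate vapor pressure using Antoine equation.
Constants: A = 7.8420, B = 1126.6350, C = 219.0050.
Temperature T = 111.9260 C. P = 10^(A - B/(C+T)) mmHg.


C+T = 330.9310
B/(C+T) = 3.4044
log10(P) = 7.8420 - 3.4044 = 4.4376
P = 10^4.4376 = 27387.9291 mmHg

27387.9291 mmHg


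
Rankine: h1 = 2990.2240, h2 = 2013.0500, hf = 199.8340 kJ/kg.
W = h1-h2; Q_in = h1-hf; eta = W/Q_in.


W = 977.1740 kJ/kg
Q_in = 2790.3900 kJ/kg
eta = 0.3502 = 35.0193%

eta = 35.0193%


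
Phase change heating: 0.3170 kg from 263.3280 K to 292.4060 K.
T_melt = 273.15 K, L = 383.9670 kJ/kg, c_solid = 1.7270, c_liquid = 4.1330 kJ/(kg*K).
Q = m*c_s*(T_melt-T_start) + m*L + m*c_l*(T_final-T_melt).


Q1 (sensible, solid) = 0.3170 * 1.7270 * 9.8220 = 5.3771 kJ
Q2 (latent) = 0.3170 * 383.9670 = 121.7175 kJ
Q3 (sensible, liquid) = 0.3170 * 4.1330 * 19.2560 = 25.2285 kJ
Q_total = 152.3231 kJ

152.3231 kJ


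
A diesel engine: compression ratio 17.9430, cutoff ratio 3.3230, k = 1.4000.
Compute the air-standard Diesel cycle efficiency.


r^(k-1) = 3.1736
rc^k = 5.3721
eta = 0.5764 = 57.6403%

57.6403%


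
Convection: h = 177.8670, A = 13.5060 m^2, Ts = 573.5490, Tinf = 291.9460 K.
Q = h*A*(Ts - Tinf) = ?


dT = 281.6030 K
Q = 177.8670 * 13.5060 * 281.6030 = 676486.9181 W

676486.9181 W


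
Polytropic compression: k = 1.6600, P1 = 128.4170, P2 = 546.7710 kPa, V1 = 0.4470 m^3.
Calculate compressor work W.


(k-1)/k = 0.3976
(P2/P1)^exp = 1.7789
W = 2.5152 * 128.4170 * 0.4470 * (1.7789 - 1) = 112.4575 kJ

112.4575 kJ


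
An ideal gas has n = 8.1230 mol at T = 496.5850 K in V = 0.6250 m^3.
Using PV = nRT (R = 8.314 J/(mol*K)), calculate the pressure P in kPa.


P = nRT/V = 8.1230 * 8.314 * 496.5850 / 0.6250
= 33536.6803 / 0.6250 = 53658.6884 Pa = 53.6587 kPa

53.6587 kPa


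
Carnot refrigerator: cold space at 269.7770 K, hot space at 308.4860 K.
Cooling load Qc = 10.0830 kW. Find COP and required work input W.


COP = 269.7770 / 38.7090 = 6.9694
W = 10.0830 / 6.9694 = 1.4468 kW

COP = 6.9694, W = 1.4468 kW


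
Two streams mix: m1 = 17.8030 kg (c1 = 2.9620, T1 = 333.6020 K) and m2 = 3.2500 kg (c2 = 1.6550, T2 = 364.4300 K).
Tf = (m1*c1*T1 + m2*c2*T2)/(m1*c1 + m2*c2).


num = 19551.8407
den = 58.1112
Tf = 336.4554 K

336.4554 K


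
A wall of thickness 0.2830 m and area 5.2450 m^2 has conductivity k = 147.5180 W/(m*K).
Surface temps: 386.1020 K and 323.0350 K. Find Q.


dT = 63.0670 K
Q = 147.5180 * 5.2450 * 63.0670 / 0.2830 = 172427.3865 W

172427.3865 W


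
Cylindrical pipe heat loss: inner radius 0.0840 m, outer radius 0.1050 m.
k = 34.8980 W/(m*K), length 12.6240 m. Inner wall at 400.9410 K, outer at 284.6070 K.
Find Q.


dT = 116.3340 K
ln(ro/ri) = 0.2231
Q = 2*pi*34.8980*12.6240*116.3340 / 0.2231 = 1443110.9200 W

1443110.9200 W


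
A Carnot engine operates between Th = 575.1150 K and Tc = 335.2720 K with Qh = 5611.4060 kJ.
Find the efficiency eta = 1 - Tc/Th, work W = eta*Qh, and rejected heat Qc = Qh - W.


eta = 1 - 335.2720/575.1150 = 0.4170
W = 0.4170 * 5611.4060 = 2340.1519 kJ
Qc = 5611.4060 - 2340.1519 = 3271.2541 kJ

eta = 41.7035%, W = 2340.1519 kJ, Qc = 3271.2541 kJ


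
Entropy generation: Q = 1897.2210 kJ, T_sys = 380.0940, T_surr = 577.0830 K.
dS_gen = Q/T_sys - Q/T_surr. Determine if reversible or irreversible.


dS_sys = 1897.2210/380.0940 = 4.9915 kJ/K
dS_surr = -1897.2210/577.0830 = -3.2876 kJ/K
dS_gen = 4.9915 - 3.2876 = 1.7038 kJ/K (irreversible)

dS_gen = 1.7038 kJ/K, irreversible


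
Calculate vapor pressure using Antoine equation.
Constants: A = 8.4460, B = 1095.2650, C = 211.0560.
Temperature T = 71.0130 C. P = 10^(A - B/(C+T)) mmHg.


C+T = 282.0690
B/(C+T) = 3.8830
log10(P) = 8.4460 - 3.8830 = 4.5630
P = 10^4.5630 = 36562.1435 mmHg

36562.1435 mmHg


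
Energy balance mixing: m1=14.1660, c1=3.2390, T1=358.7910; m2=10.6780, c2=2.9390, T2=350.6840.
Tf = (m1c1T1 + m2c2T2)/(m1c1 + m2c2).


num = 27468.0397
den = 77.2663
Tf = 355.4982 K

355.4982 K


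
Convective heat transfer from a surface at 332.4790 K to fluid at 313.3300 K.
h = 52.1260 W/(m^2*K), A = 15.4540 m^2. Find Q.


dT = 19.1490 K
Q = 52.1260 * 15.4540 * 19.1490 = 15425.5766 W

15425.5766 W


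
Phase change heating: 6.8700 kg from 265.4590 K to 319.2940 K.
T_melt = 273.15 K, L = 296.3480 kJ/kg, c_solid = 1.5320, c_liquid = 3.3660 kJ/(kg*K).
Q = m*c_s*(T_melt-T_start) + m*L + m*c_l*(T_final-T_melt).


Q1 (sensible, solid) = 6.8700 * 1.5320 * 7.6910 = 80.9465 kJ
Q2 (latent) = 6.8700 * 296.3480 = 2035.9108 kJ
Q3 (sensible, liquid) = 6.8700 * 3.3660 * 46.1440 = 1067.0532 kJ
Q_total = 3183.9105 kJ

3183.9105 kJ


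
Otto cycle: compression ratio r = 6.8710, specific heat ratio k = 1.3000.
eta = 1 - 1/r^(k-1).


r^(k-1) = 1.7828
eta = 1 - 1/1.7828 = 0.4391 = 43.9089%

43.9089%


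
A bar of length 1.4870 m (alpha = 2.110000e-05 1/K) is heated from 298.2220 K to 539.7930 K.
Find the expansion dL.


dT = 241.5710 K
dL = 2.110000e-05 * 1.4870 * 241.5710 = 0.007579 m
L_final = 1.494579 m

dL = 0.007579 m


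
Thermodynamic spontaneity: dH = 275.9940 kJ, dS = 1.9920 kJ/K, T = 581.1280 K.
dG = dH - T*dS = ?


T*dS = 581.1280 * 1.9920 = 1157.6070 kJ
dG = 275.9940 - 1157.6070 = -881.6130 kJ (spontaneous)

dG = -881.6130 kJ, spontaneous


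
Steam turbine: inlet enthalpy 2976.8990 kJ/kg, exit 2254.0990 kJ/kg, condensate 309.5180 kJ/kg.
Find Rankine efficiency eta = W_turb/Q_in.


W = 722.8000 kJ/kg
Q_in = 2667.3810 kJ/kg
eta = 0.2710 = 27.0977%

eta = 27.0977%


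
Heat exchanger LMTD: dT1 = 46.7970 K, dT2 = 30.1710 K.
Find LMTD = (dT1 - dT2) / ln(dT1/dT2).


dT1/dT2 = 1.5511
ln(dT1/dT2) = 0.4389
LMTD = 16.6260 / 0.4389 = 37.8778 K

37.8778 K


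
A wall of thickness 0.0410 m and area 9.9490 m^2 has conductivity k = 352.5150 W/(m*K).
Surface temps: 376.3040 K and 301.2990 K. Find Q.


dT = 75.0050 K
Q = 352.5150 * 9.9490 * 75.0050 / 0.0410 = 6415985.7557 W

6415985.7557 W


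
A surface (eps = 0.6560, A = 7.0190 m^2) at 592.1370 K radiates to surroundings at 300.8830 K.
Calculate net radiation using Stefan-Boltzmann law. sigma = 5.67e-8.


T^4 = 1.2294e+11
Tsurr^4 = 8.1958e+09
Q = 0.6560 * 5.67e-8 * 7.0190 * 1.1474e+11 = 29956.3026 W

29956.3026 W


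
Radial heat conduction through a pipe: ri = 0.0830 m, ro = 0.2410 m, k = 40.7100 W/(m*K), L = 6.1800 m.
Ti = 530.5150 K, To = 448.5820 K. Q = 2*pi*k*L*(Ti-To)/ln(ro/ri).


dT = 81.9330 K
ln(ro/ri) = 1.0660
Q = 2*pi*40.7100*6.1800*81.9330 / 1.0660 = 121503.5289 W

121503.5289 W


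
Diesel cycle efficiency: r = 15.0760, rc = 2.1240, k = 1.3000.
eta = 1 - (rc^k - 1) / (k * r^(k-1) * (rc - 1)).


r^(k-1) = 2.2568
rc^k = 2.6626
eta = 0.4958 = 49.5822%

49.5822%


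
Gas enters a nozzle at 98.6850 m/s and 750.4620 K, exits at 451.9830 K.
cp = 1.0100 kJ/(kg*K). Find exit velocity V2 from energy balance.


dT = 298.4790 K
2*cp*1000*dT = 602927.5800
V1^2 = 9738.7292
V2 = sqrt(612666.3092) = 782.7300 m/s

782.7300 m/s


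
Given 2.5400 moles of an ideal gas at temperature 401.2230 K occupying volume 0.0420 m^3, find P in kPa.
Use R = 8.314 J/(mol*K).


P = nRT/V = 2.5400 * 8.314 * 401.2230 / 0.0420
= 8472.8508 / 0.0420 = 201734.5423 Pa = 201.7345 kPa

201.7345 kPa


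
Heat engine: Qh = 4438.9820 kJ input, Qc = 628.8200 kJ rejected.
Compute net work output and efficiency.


W = 4438.9820 - 628.8200 = 3810.1620 kJ
eta = 3810.1620 / 4438.9820 = 0.8583 = 85.8341%

W = 3810.1620 kJ, eta = 85.8341%


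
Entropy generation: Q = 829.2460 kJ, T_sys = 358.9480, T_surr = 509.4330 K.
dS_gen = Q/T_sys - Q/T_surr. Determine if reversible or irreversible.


dS_sys = 829.2460/358.9480 = 2.3102 kJ/K
dS_surr = -829.2460/509.4330 = -1.6278 kJ/K
dS_gen = 2.3102 - 1.6278 = 0.6824 kJ/K (irreversible)

dS_gen = 0.6824 kJ/K, irreversible


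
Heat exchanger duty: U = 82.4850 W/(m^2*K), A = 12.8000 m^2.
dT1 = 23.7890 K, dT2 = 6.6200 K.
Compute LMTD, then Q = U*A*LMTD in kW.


LMTD = 13.4224 K
Q = 82.4850 * 12.8000 * 13.4224 = 14171.5049 W = 14.1715 kW

14.1715 kW


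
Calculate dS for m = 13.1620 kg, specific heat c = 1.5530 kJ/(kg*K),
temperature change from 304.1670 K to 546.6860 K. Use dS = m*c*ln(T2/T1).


T2/T1 = 1.7973
ln(T2/T1) = 0.5863
dS = 13.1620 * 1.5530 * 0.5863 = 11.9843 kJ/K

11.9843 kJ/K


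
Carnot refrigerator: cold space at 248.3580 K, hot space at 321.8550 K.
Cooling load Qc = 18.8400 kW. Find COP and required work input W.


COP = 248.3580 / 73.4970 = 3.3792
W = 18.8400 / 3.3792 = 5.5754 kW

COP = 3.3792, W = 5.5754 kW


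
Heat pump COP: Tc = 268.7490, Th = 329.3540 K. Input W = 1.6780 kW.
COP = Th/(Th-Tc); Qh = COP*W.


COP = 329.3540 / 60.6050 = 5.4344
Qh = 5.4344 * 1.6780 = 9.1190 kW

COP = 5.4344, Qh = 9.1190 kW


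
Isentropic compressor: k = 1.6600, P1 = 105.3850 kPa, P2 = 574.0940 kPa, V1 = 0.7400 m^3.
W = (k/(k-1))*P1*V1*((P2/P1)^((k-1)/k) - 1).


(k-1)/k = 0.3976
(P2/P1)^exp = 1.9620
W = 2.5152 * 105.3850 * 0.7400 * (1.9620 - 1) = 188.6981 kJ

188.6981 kJ


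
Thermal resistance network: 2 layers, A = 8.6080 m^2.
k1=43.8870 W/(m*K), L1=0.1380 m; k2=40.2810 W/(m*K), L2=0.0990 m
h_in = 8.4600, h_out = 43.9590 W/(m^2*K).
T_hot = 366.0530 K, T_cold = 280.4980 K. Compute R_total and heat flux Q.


R_conv_in = 1/(8.4600*8.6080) = 0.0137
R_1 = 0.1380/(43.8870*8.6080) = 0.0004
R_2 = 0.0990/(40.2810*8.6080) = 0.0003
R_conv_out = 1/(43.9590*8.6080) = 0.0026
R_total = 0.0170 K/W
Q = 85.5550 / 0.0170 = 5025.1626 W

R_total = 0.0170 K/W, Q = 5025.1626 W


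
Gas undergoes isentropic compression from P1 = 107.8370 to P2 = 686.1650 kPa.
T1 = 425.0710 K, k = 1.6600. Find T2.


(k-1)/k = 0.3976
(P2/P1)^exp = 2.0870
T2 = 425.0710 * 2.0870 = 887.1341 K

887.1341 K


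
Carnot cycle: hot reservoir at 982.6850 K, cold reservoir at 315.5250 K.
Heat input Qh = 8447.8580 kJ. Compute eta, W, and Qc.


eta = 1 - 315.5250/982.6850 = 0.6789
W = 0.6789 * 8447.8580 = 5735.3811 kJ
Qc = 8447.8580 - 5735.3811 = 2712.4769 kJ

eta = 67.8915%, W = 5735.3811 kJ, Qc = 2712.4769 kJ


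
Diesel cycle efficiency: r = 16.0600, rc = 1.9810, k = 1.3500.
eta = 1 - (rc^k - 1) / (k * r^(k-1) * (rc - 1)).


r^(k-1) = 2.6425
rc^k = 2.5165
eta = 0.5667 = 56.6665%

56.6665%


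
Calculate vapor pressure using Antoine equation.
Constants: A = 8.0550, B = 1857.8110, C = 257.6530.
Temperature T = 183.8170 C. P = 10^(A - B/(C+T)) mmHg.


C+T = 441.4700
B/(C+T) = 4.2082
log10(P) = 8.0550 - 4.2082 = 3.8468
P = 10^3.8468 = 7026.8651 mmHg

7026.8651 mmHg


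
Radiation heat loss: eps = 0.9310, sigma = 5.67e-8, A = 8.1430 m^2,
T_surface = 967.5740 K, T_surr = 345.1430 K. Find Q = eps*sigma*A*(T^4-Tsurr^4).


T^4 = 8.7647e+11
Tsurr^4 = 1.4190e+10
Q = 0.9310 * 5.67e-8 * 8.1430 * 8.6228e+11 = 370650.8137 W

370650.8137 W


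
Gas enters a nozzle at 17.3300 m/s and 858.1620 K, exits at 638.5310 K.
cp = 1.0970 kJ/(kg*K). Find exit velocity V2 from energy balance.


dT = 219.6310 K
2*cp*1000*dT = 481870.4140
V1^2 = 300.3289
V2 = sqrt(482170.7429) = 694.3852 m/s

694.3852 m/s


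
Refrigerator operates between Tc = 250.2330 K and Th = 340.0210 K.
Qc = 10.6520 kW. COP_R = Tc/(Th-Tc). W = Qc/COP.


COP = 250.2330 / 89.7880 = 2.7869
W = 10.6520 / 2.7869 = 3.8221 kW

COP = 2.7869, W = 3.8221 kW


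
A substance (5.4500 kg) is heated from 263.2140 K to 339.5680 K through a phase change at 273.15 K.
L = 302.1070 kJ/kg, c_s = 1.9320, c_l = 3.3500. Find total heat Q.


Q1 (sensible, solid) = 5.4500 * 1.9320 * 9.9360 = 104.6201 kJ
Q2 (latent) = 5.4500 * 302.1070 = 1646.4832 kJ
Q3 (sensible, liquid) = 5.4500 * 3.3500 * 66.4180 = 1212.6266 kJ
Q_total = 2963.7299 kJ

2963.7299 kJ


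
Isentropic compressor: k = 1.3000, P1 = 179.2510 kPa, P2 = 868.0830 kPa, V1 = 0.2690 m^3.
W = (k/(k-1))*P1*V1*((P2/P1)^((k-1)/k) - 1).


(k-1)/k = 0.2308
(P2/P1)^exp = 1.4391
W = 4.3333 * 179.2510 * 0.2690 * (1.4391 - 1) = 91.7548 kJ

91.7548 kJ


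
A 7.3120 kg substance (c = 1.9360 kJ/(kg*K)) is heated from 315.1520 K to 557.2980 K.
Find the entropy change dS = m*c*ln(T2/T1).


T2/T1 = 1.7683
ln(T2/T1) = 0.5700
dS = 7.3120 * 1.9360 * 0.5700 = 8.0696 kJ/K

8.0696 kJ/K


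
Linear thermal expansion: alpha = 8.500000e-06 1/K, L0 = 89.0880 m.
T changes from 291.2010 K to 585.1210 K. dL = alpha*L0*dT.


dT = 293.9200 K
dL = 8.500000e-06 * 89.0880 * 293.9200 = 0.222570 m
L_final = 89.310570 m

dL = 0.222570 m


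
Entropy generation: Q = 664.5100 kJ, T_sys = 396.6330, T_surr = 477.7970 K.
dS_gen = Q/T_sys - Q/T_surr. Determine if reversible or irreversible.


dS_sys = 664.5100/396.6330 = 1.6754 kJ/K
dS_surr = -664.5100/477.7970 = -1.3908 kJ/K
dS_gen = 1.6754 - 1.3908 = 0.2846 kJ/K (irreversible)

dS_gen = 0.2846 kJ/K, irreversible


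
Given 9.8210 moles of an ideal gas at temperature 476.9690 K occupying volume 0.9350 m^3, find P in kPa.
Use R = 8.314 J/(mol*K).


P = nRT/V = 9.8210 * 8.314 * 476.9690 / 0.9350
= 38945.3745 / 0.9350 = 41652.8070 Pa = 41.6528 kPa

41.6528 kPa


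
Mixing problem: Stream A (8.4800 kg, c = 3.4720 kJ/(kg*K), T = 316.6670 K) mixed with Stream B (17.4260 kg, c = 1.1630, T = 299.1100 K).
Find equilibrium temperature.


num = 15385.3814
den = 49.7090
Tf = 309.5090 K

309.5090 K


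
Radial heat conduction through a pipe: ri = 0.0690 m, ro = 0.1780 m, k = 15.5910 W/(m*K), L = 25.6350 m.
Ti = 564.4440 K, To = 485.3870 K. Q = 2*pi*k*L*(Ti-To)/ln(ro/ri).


dT = 79.0570 K
ln(ro/ri) = 0.9477
Q = 2*pi*15.5910*25.6350*79.0570 / 0.9477 = 209491.8492 W

209491.8492 W


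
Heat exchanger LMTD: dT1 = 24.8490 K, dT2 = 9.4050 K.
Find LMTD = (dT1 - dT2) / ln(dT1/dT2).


dT1/dT2 = 2.6421
ln(dT1/dT2) = 0.9716
LMTD = 15.4440 / 0.9716 = 15.8958 K

15.8958 K


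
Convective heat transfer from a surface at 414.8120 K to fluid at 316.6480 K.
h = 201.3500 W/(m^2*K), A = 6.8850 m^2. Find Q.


dT = 98.1640 K
Q = 201.3500 * 6.8850 * 98.1640 = 136084.2378 W

136084.2378 W


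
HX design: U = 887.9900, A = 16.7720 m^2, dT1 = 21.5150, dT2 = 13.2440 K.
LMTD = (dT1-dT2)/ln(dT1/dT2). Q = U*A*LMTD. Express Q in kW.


LMTD = 17.0464 K
Q = 887.9900 * 16.7720 * 17.0464 = 253877.9681 W = 253.8780 kW

253.8780 kW


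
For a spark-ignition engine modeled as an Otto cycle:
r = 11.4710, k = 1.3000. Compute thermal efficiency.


r^(k-1) = 2.0791
eta = 1 - 1/2.0791 = 0.5190 = 51.9028%

51.9028%


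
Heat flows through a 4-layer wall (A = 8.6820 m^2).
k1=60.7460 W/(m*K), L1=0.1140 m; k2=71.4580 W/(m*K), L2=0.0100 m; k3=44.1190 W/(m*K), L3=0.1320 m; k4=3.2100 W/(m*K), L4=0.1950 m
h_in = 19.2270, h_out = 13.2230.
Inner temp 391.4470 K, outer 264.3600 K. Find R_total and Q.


R_conv_in = 1/(19.2270*8.6820) = 0.0060
R_1 = 0.1140/(60.7460*8.6820) = 0.0002
R_2 = 0.0100/(71.4580*8.6820) = 1.6119e-05
R_3 = 0.1320/(44.1190*8.6820) = 0.0003
R_4 = 0.1950/(3.2100*8.6820) = 0.0070
R_conv_out = 1/(13.2230*8.6820) = 0.0087
R_total = 0.0223 K/W
Q = 127.0870 / 0.0223 = 5705.3462 W

R_total = 0.0223 K/W, Q = 5705.3462 W


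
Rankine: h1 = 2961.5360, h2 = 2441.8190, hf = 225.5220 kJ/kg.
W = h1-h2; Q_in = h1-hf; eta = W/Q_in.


W = 519.7170 kJ/kg
Q_in = 2736.0140 kJ/kg
eta = 0.1900 = 18.9954%

eta = 18.9954%


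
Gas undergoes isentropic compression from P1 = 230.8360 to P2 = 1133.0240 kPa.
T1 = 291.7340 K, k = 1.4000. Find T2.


(k-1)/k = 0.2857
(P2/P1)^exp = 1.5755
T2 = 291.7340 * 1.5755 = 459.6182 K

459.6182 K


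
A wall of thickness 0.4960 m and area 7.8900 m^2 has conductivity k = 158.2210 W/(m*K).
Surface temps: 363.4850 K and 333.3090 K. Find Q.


dT = 30.1760 K
Q = 158.2210 * 7.8900 * 30.1760 / 0.4960 = 75948.8361 W

75948.8361 W


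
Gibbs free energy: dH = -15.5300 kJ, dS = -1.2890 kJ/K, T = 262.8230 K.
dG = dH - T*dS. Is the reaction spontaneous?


T*dS = 262.8230 * -1.2890 = -338.7788 kJ
dG = -15.5300 + 338.7788 = 323.2488 kJ (non-spontaneous)

dG = 323.2488 kJ, non-spontaneous


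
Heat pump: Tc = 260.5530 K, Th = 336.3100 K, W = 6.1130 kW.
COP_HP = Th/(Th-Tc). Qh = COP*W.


COP = 336.3100 / 75.7570 = 4.4393
Qh = 4.4393 * 6.1130 = 27.1376 kW

COP = 4.4393, Qh = 27.1376 kW


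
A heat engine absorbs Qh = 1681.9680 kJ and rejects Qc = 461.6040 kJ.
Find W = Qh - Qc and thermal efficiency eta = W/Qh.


W = 1681.9680 - 461.6040 = 1220.3640 kJ
eta = 1220.3640 / 1681.9680 = 0.7256 = 72.5557%

W = 1220.3640 kJ, eta = 72.5557%


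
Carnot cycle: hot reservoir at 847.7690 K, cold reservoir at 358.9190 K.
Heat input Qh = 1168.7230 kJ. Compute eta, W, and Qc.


eta = 1 - 358.9190/847.7690 = 0.5766
W = 0.5766 * 1168.7230 = 673.9221 kJ
Qc = 1168.7230 - 673.9221 = 494.8009 kJ

eta = 57.6631%, W = 673.9221 kJ, Qc = 494.8009 kJ


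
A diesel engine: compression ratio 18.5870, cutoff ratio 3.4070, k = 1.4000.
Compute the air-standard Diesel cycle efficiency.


r^(k-1) = 3.2187
rc^k = 5.5632
eta = 0.5793 = 57.9295%

57.9295%


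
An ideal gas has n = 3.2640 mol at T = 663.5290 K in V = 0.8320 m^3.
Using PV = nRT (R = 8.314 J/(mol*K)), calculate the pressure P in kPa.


P = nRT/V = 3.2640 * 8.314 * 663.5290 / 0.8320
= 18006.1175 / 0.8320 = 21641.9681 Pa = 21.6420 kPa

21.6420 kPa


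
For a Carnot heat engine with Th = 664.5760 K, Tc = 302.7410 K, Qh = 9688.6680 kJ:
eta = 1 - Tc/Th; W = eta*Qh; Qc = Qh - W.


eta = 1 - 302.7410/664.5760 = 0.5445
W = 0.5445 * 9688.6680 = 5275.0915 kJ
Qc = 9688.6680 - 5275.0915 = 4413.5765 kJ

eta = 54.4460%, W = 5275.0915 kJ, Qc = 4413.5765 kJ


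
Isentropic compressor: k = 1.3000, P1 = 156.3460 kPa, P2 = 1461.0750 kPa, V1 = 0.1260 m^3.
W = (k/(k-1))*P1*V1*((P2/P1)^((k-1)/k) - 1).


(k-1)/k = 0.2308
(P2/P1)^exp = 1.6749
W = 4.3333 * 156.3460 * 0.1260 * (1.6749 - 1) = 57.6103 kJ

57.6103 kJ


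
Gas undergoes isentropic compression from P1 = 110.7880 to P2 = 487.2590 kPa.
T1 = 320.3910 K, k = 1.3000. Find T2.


(k-1)/k = 0.2308
(P2/P1)^exp = 1.4075
T2 = 320.3910 * 1.4075 = 450.9481 K

450.9481 K
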